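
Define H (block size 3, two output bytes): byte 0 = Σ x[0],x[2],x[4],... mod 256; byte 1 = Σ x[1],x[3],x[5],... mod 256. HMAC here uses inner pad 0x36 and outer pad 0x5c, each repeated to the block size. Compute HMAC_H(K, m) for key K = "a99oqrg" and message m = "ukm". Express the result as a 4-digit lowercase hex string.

982b

Key "a99oqrg" = 61 39 39 6f 71 72 67 is 7 bytes > B = 3, so hash it first: H(key) = 72 1a, then zero-pad to 3 bytes: K' = 72 1a 00.
K' ⊕ ipad = 44 2c 36.  K' ⊕ opad = 2e 46 5c.
Inner input = (K'⊕ipad) ∥ m = 44 2c 36 ∥ 75 6b 6d.
Inner hash: even-index sum = 229 mod 256 = 229; odd-index sum = 270 mod 256 = 14 → e5 0e.
Outer input = (K'⊕opad) ∥ inner = 2e 46 5c ∥ e5 0e.
Outer hash (tag): even-index sum = 152 mod 256 = 152; odd-index sum = 299 mod 256 = 43 → 98 2b.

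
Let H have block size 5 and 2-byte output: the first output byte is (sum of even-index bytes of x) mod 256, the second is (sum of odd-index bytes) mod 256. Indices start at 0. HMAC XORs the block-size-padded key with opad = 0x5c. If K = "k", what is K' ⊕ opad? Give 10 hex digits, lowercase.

375c5c5c5c

Key "k" = 6b is 1 byte ≤ B = 5; zero-pad to 5 bytes: K' = 6b 00 00 00 00.
XOR each byte with 0x5c: 6b⊕5c=37, 00⊕5c=5c, 00⊕5c=5c, 00⊕5c=5c, 00⊕5c=5c.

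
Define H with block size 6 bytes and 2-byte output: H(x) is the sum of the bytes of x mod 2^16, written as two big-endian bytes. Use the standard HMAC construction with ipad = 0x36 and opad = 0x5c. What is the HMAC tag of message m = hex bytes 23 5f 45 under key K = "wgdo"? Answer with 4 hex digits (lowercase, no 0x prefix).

01fb

Key "wgdo" = 77 67 64 6f is 4 bytes ≤ B = 6; zero-pad to 6 bytes: K' = 77 67 64 6f 00 00.
K' ⊕ ipad = 41 51 52 59 36 36.  K' ⊕ opad = 2b 3b 38 33 5c 5c.
Inner input = (K'⊕ipad) ∥ m = 41 51 52 59 36 36 ∥ 23 5f 45.
Inner hash: sum = 65+81+82+89+54+54+35+95+69 = 624 → 02 70.
Outer input = (K'⊕opad) ∥ inner = 2b 3b 38 33 5c 5c ∥ 02 70.
Outer hash (tag): sum = 43+59+56+51+92+92+2+112 = 507 → 01 fb.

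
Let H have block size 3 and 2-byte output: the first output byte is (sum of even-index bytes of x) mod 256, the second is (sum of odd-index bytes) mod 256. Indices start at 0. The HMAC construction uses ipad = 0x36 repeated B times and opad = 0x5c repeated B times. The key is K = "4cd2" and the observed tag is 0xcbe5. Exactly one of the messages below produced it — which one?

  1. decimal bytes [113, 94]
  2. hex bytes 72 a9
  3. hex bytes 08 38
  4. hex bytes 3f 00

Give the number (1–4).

3

Key "4cd2" = 34 63 64 32 is 4 bytes > B = 3, so hash it first: H(key) = 98 95, then zero-pad to 3 bytes: K' = 98 95 00.
K' ⊕ ipad = ae a3 36; K' ⊕ opad = c4 c9 5c.
m1: inner = H(ae a3 36 71 5e) = 42 14; tag = H(c4 c9 5c 42 14) = 340b
m2: inner = H(ae a3 36 72 a9) = 8d 15; tag = H(c4 c9 5c 8d 15) = 3556
m3: inner = H(ae a3 36 08 38) = 1c ab; tag = H(c4 c9 5c 1c ab) = cbe5 ← matches
m4: inner = H(ae a3 36 3f 00) = e4 e2; tag = H(c4 c9 5c e4 e2) = 02ad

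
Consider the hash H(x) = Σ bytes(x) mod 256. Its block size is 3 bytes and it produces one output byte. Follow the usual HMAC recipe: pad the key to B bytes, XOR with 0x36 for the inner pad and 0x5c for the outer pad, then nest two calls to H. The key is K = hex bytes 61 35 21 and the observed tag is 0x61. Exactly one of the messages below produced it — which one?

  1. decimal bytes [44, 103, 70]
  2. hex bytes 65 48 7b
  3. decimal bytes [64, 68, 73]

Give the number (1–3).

Key hex bytes 61 35 21 is exactly B = 3 bytes: K' = 61 35 21.
K' ⊕ ipad = 57 03 17; K' ⊕ opad = 3d 69 7d.
m1: inner = H(57 03 17 2c 67 46) = 4a; tag = H(3d 69 7d 4a) = 6d
m2: inner = H(57 03 17 65 48 7b) = 99; tag = H(3d 69 7d 99) = bc
m3: inner = H(57 03 17 40 44 49) = 3e; tag = H(3d 69 7d 3e) = 61 ← matches

3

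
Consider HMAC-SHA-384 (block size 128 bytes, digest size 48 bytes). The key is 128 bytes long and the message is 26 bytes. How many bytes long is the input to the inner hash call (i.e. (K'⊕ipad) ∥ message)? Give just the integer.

154

Key is 128 ≤ 128 bytes, zero-padded: |K'| = 128.
Inner input = (K'⊕ipad) ∥ m → 128 + 26 = 154 bytes.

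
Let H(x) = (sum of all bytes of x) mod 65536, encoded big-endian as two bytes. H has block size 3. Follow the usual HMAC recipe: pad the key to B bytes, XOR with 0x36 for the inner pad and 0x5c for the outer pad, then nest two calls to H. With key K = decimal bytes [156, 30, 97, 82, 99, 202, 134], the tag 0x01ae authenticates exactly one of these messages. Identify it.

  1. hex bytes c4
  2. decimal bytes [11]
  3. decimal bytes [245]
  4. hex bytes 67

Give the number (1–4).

3

Key decimal bytes [156, 30, 97, 82, 99, 202, 134] = 9c 1e 61 52 63 ca 86 is 7 bytes > B = 3, so hash it first: H(key) = 03 20, then zero-pad to 3 bytes: K' = 03 20 00.
K' ⊕ ipad = 35 16 36; K' ⊕ opad = 5f 7c 5c.
m1: inner = H(35 16 36 c4) = 01 45; tag = H(5f 7c 5c 01 45) = 017d
m2: inner = H(35 16 36 0b) = 00 8c; tag = H(5f 7c 5c 00 8c) = 01c3
m3: inner = H(35 16 36 f5) = 01 76; tag = H(5f 7c 5c 01 76) = 01ae ← matches
m4: inner = H(35 16 36 67) = 00 e8; tag = H(5f 7c 5c 00 e8) = 021f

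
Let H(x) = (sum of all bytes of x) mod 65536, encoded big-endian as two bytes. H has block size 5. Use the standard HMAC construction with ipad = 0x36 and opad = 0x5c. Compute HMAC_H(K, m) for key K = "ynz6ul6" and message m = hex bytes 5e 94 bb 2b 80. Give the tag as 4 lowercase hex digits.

032d

Key "ynz6ul6" = 79 6e 7a 36 75 6c 36 is 7 bytes > B = 5, so hash it first: H(key) = 02 ae, then zero-pad to 5 bytes: K' = 02 ae 00 00 00.
K' ⊕ ipad = 34 98 36 36 36.  K' ⊕ opad = 5e f2 5c 5c 5c.
Inner input = (K'⊕ipad) ∥ m = 34 98 36 36 36 ∥ 5e 94 bb 2b 80.
Inner hash: sum = 52+152+54+54+54+94+148+187+43+128 = 966 → 03 c6.
Outer input = (K'⊕opad) ∥ inner = 5e f2 5c 5c 5c ∥ 03 c6.
Outer hash (tag): sum = 94+242+92+92+92+3+198 = 813 → 03 2d.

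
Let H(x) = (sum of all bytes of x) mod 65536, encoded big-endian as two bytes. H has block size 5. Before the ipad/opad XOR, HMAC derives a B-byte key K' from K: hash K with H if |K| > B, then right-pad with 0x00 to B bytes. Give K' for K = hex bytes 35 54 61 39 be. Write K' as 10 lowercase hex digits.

Key hex bytes 35 54 61 39 be is exactly B = 5 bytes: K' = 35 54 61 39 be.

35546139be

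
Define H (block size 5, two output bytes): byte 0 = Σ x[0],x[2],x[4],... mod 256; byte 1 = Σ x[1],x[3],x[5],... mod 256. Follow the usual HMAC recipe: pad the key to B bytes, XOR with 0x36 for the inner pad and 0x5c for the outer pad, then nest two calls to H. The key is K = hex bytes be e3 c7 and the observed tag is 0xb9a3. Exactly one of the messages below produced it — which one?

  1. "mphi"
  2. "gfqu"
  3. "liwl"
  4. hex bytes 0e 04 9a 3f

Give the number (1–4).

1

Key hex bytes be e3 c7 is 3 bytes ≤ B = 5; zero-pad to 5 bytes: K' = be e3 c7 00 00.
K' ⊕ ipad = 88 d5 f1 36 36; K' ⊕ opad = e2 bf 9b 5c 5c.
m1: inner = H(88 d5 f1 36 36 6d 70 68 69) = 88 e0; tag = H(e2 bf 9b 5c 5c 88 e0) = b9a3 ← matches
m2: inner = H(88 d5 f1 36 36 67 66 71 75) = 8a e3; tag = H(e2 bf 9b 5c 5c 8a e3) = bca5
m3: inner = H(88 d5 f1 36 36 6c 69 77 6c) = 84 ee; tag = H(e2 bf 9b 5c 5c 84 ee) = c79f
m4: inner = H(88 d5 f1 36 36 0e 04 9a 3f) = f2 b3; tag = H(e2 bf 9b 5c 5c f2 b3) = 8c0d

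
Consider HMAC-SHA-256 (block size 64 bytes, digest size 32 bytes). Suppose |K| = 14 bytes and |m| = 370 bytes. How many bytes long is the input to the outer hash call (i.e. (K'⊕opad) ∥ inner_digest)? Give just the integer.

96

Key is 14 ≤ 64 bytes, zero-padded: |K'| = 64.
Outer input = (K'⊕opad) ∥ H(inner) → 64 + 32 = 96 bytes.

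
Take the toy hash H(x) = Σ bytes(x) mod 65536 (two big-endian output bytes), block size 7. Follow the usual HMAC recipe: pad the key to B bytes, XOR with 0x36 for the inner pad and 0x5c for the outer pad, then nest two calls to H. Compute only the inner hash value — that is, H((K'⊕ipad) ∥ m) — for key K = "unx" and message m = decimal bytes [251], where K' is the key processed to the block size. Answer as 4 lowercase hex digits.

Key "unx" = 75 6e 78 is 3 bytes ≤ B = 7; zero-pad to 7 bytes: K' = 75 6e 78 00 00 00 00.
K' ⊕ ipad = 43 58 4e 36 36 36 36.
Inner input = 43 58 4e 36 36 36 36 ∥ fb.
Inner hash: sum = 67+88+78+54+54+54+54+251 = 700 → 02 bc.

02bc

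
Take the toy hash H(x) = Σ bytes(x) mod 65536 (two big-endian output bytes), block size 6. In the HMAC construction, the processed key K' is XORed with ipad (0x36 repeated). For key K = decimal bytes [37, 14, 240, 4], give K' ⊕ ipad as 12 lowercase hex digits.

Key decimal bytes [37, 14, 240, 4] = 25 0e f0 04 is 4 bytes ≤ B = 6; zero-pad to 6 bytes: K' = 25 0e f0 04 00 00.
XOR each byte with 0x36: 25⊕36=13, 0e⊕36=38, f0⊕36=c6, 04⊕36=32, 00⊕36=36, 00⊕36=36.

1338c6323636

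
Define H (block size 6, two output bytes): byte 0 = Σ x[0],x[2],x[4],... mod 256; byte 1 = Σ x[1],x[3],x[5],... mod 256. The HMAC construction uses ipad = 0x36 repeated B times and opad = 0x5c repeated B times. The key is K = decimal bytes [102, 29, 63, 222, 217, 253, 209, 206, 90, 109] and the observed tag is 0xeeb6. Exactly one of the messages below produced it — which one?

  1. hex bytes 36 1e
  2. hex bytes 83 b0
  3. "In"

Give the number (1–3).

Key decimal bytes [102, 29, 63, 222, 217, 253, 209, 206, 90, 109] = 66 1d 3f de d9 fd d1 ce 5a 6d is 10 bytes > B = 6, so hash it first: H(key) = a9 33, then zero-pad to 6 bytes: K' = a9 33 00 00 00 00.
K' ⊕ ipad = 9f 05 36 36 36 36; K' ⊕ opad = f5 6f 5c 5c 5c 5c.
m1: inner = H(9f 05 36 36 36 36 36 1e) = 41 8f; tag = H(f5 6f 5c 5c 5c 5c 41 8f) = eeb6 ← matches
m2: inner = H(9f 05 36 36 36 36 83 b0) = 8e 21; tag = H(f5 6f 5c 5c 5c 5c 8e 21) = 3b48
m3: inner = H(9f 05 36 36 36 36 49 6e) = 54 df; tag = H(f5 6f 5c 5c 5c 5c 54 df) = 0106

1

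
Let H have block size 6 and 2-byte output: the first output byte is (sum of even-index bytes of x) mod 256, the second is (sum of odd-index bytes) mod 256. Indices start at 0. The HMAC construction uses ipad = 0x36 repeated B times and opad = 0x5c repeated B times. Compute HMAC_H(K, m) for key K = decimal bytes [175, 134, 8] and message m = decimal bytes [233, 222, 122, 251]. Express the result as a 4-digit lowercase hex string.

Key decimal bytes [175, 134, 8] = af 86 08 is 3 bytes ≤ B = 6; zero-pad to 6 bytes: K' = af 86 08 00 00 00.
K' ⊕ ipad = 99 b0 3e 36 36 36.  K' ⊕ opad = f3 da 54 5c 5c 5c.
Inner input = (K'⊕ipad) ∥ m = 99 b0 3e 36 36 36 ∥ e9 de 7a fb.
Inner hash: even-index sum = 624 mod 256 = 112; odd-index sum = 757 mod 256 = 245 → 70 f5.
Outer input = (K'⊕opad) ∥ inner = f3 da 54 5c 5c 5c ∥ 70 f5.
Outer hash (tag): even-index sum = 531 mod 256 = 19; odd-index sum = 647 mod 256 = 135 → 13 87.

1387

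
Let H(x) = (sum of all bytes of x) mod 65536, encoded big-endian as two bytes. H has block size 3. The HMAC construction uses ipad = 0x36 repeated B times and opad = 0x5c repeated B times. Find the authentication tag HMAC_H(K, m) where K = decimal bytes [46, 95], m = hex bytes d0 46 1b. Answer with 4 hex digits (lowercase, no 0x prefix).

Key decimal bytes [46, 95] = 2e 5f is 2 bytes ≤ B = 3; zero-pad to 3 bytes: K' = 2e 5f 00.
K' ⊕ ipad = 18 69 36.  K' ⊕ opad = 72 03 5c.
Inner input = (K'⊕ipad) ∥ m = 18 69 36 ∥ d0 46 1b.
Inner hash: sum = 24+105+54+208+70+27 = 488 → 01 e8.
Outer input = (K'⊕opad) ∥ inner = 72 03 5c ∥ 01 e8.
Outer hash (tag): sum = 114+3+92+1+232 = 442 → 01 ba.

01ba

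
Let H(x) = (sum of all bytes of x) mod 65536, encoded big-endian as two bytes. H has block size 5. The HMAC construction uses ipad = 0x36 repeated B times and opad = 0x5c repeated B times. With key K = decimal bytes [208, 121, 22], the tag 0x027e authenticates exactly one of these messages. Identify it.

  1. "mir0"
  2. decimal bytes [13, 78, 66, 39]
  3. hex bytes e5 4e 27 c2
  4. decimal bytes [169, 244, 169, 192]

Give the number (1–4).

4

Key decimal bytes [208, 121, 22] = d0 79 16 is 3 bytes ≤ B = 5; zero-pad to 5 bytes: K' = d0 79 16 00 00.
K' ⊕ ipad = e6 4f 20 36 36; K' ⊕ opad = 8c 25 4a 5c 5c.
m1: inner = H(e6 4f 20 36 36 6d 69 72 30) = 03 39; tag = H(8c 25 4a 5c 5c 03 39) = 01ef
m2: inner = H(e6 4f 20 36 36 0d 4e 42 27) = 02 85; tag = H(8c 25 4a 5c 5c 02 85) = 023a
m3: inner = H(e6 4f 20 36 36 e5 4e 27 c2) = 03 dd; tag = H(8c 25 4a 5c 5c 03 dd) = 0293
m4: inner = H(e6 4f 20 36 36 a9 f4 a9 c0) = 04 c7; tag = H(8c 25 4a 5c 5c 04 c7) = 027e ← matches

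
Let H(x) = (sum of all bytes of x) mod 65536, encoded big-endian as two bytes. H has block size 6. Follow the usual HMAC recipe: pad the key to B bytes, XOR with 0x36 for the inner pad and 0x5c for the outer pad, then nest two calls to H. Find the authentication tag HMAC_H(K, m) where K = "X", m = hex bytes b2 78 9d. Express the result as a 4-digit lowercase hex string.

Key "X" = 58 is 1 byte ≤ B = 6; zero-pad to 6 bytes: K' = 58 00 00 00 00 00.
K' ⊕ ipad = 6e 36 36 36 36 36.  K' ⊕ opad = 04 5c 5c 5c 5c 5c.
Inner input = (K'⊕ipad) ∥ m = 6e 36 36 36 36 36 ∥ b2 78 9d.
Inner hash: sum = 110+54+54+54+54+54+178+120+157 = 835 → 03 43.
Outer input = (K'⊕opad) ∥ inner = 04 5c 5c 5c 5c 5c ∥ 03 43.
Outer hash (tag): sum = 4+92+92+92+92+92+3+67 = 534 → 02 16.

0216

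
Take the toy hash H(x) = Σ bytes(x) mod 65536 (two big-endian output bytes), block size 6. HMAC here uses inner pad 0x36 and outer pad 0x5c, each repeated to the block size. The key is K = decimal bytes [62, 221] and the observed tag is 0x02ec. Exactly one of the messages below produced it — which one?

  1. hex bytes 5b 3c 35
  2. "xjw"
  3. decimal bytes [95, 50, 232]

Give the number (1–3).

Key decimal bytes [62, 221] = 3e dd is 2 bytes ≤ B = 6; zero-pad to 6 bytes: K' = 3e dd 00 00 00 00.
K' ⊕ ipad = 08 eb 36 36 36 36; K' ⊕ opad = 62 81 5c 5c 5c 5c.
m1: inner = H(08 eb 36 36 36 36 5b 3c 35) = 02 97; tag = H(62 81 5c 5c 5c 5c 02 97) = 02ec ← matches
m2: inner = H(08 eb 36 36 36 36 78 6a 77) = 03 24; tag = H(62 81 5c 5c 5c 5c 03 24) = 027a
m3: inner = H(08 eb 36 36 36 36 5f 32 e8) = 03 44; tag = H(62 81 5c 5c 5c 5c 03 44) = 029a

1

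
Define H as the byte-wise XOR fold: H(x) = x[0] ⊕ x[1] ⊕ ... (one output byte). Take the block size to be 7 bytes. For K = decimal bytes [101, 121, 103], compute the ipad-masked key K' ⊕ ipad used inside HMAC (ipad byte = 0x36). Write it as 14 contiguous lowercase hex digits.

534f5136363636

Key decimal bytes [101, 121, 103] = 65 79 67 is 3 bytes ≤ B = 7; zero-pad to 7 bytes: K' = 65 79 67 00 00 00 00.
XOR each byte with 0x36: 65⊕36=53, 79⊕36=4f, 67⊕36=51, 00⊕36=36, 00⊕36=36, 00⊕36=36, 00⊕36=36.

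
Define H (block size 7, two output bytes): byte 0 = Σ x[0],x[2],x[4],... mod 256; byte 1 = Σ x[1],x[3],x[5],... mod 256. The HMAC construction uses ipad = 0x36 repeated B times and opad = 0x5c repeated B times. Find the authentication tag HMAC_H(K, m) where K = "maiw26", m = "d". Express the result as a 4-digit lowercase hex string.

Key "maiw26" = 6d 61 69 77 32 36 is 6 bytes ≤ B = 7; zero-pad to 7 bytes: K' = 6d 61 69 77 32 36 00.
K' ⊕ ipad = 5b 57 5f 41 04 00 36.  K' ⊕ opad = 31 3d 35 2b 6e 6a 5c.
Inner input = (K'⊕ipad) ∥ m = 5b 57 5f 41 04 00 36 ∥ 64.
Inner hash: even-index sum = 244 mod 256 = 244; odd-index sum = 252 mod 256 = 252 → f4 fc.
Outer input = (K'⊕opad) ∥ inner = 31 3d 35 2b 6e 6a 5c ∥ f4 fc.
Outer hash (tag): even-index sum = 556 mod 256 = 44; odd-index sum = 454 mod 256 = 198 → 2c c6.

2cc6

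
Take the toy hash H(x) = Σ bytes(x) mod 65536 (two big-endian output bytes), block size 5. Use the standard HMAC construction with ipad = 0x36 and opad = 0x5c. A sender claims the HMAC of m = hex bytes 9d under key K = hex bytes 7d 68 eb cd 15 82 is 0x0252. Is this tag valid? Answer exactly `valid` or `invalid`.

Key hex bytes 7d 68 eb cd 15 82 is 6 bytes > B = 5, so hash it first: H(key) = 03 34, then zero-pad to 5 bytes: K' = 03 34 00 00 00.
K' ⊕ ipad = 35 02 36 36 36; K' ⊕ opad = 5f 68 5c 5c 5c.
Inner hash: sum = 53+2+54+54+54+157 = 374 → 01 76.
Outer hash (recomputed tag): sum = 95+104+92+92+92+1+118 = 594 → 02 52.
Recomputed tag = 0252; claimed = 0252 → match.

valid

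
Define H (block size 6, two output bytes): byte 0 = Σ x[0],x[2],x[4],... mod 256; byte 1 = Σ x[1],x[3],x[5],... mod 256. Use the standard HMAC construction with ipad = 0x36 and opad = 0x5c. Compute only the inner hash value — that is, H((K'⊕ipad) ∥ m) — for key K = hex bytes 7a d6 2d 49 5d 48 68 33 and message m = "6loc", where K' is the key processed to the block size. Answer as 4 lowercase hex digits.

6be7

Key hex bytes 7a d6 2d 49 5d 48 68 33 is 8 bytes > B = 6, so hash it first: H(key) = 6c 9a, then zero-pad to 6 bytes: K' = 6c 9a 00 00 00 00.
K' ⊕ ipad = 5a ac 36 36 36 36.
Inner input = 5a ac 36 36 36 36 ∥ 36 6c 6f 63.
Inner hash: even-index sum = 363 mod 256 = 107; odd-index sum = 487 mod 256 = 231 → 6b e7.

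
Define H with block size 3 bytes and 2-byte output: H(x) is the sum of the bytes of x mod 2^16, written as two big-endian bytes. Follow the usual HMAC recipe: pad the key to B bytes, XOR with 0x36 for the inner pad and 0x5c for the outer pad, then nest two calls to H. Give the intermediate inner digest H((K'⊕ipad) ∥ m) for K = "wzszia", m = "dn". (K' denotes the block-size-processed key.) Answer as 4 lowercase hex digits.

Key "wzszia" = 77 7a 73 7a 69 61 is 6 bytes > B = 3, so hash it first: H(key) = 02 a8, then zero-pad to 3 bytes: K' = 02 a8 00.
K' ⊕ ipad = 34 9e 36.
Inner input = 34 9e 36 ∥ 64 6e.
Inner hash: sum = 52+158+54+100+110 = 474 → 01 da.

01da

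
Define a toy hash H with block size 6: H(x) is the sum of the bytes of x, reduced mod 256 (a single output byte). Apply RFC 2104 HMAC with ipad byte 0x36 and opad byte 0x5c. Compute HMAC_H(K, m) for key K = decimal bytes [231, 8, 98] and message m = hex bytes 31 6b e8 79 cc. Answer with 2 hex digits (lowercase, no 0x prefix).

2f

Key decimal bytes [231, 8, 98] = e7 08 62 is 3 bytes ≤ B = 6; zero-pad to 6 bytes: K' = e7 08 62 00 00 00.
K' ⊕ ipad = d1 3e 54 36 36 36.  K' ⊕ opad = bb 54 3e 5c 5c 5c.
Inner input = (K'⊕ipad) ∥ m = d1 3e 54 36 36 36 ∥ 31 6b e8 79 cc.
Inner hash: sum = 209+62+84+54+54+54+49+107+232+121+204 = 1230; mod 256 = 206 → ce.
Outer input = (K'⊕opad) ∥ inner = bb 54 3e 5c 5c 5c ∥ ce.
Outer hash (tag): sum = 187+84+62+92+92+92+206 = 815; mod 256 = 47 → 2f.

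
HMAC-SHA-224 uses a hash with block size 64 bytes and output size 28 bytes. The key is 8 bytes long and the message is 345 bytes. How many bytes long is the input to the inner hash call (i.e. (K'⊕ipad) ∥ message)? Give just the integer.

Key is 8 ≤ 64 bytes, zero-padded: |K'| = 64.
Inner input = (K'⊕ipad) ∥ m → 64 + 345 = 409 bytes.

409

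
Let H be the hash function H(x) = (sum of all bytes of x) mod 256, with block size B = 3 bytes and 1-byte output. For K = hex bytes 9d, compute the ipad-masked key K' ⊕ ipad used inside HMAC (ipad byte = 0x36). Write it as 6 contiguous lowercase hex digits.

ab3636

Key hex bytes 9d is 1 byte ≤ B = 3; zero-pad to 3 bytes: K' = 9d 00 00.
XOR each byte with 0x36: 9d⊕36=ab, 00⊕36=36, 00⊕36=36.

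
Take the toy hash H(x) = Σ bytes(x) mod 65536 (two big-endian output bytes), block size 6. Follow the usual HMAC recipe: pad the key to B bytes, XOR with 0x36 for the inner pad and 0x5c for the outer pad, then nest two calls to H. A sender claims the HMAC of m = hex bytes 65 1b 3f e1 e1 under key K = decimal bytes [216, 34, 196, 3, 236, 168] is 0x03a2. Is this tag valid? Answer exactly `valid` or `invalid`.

invalid

Key decimal bytes [216, 34, 196, 3, 236, 168] = d8 22 c4 03 ec a8 is exactly B = 6 bytes: K' = d8 22 c4 03 ec a8.
K' ⊕ ipad = ee 14 f2 35 da 9e; K' ⊕ opad = 84 7e 98 5f b0 f4.
Inner hash: sum = 238+20+242+53+218+158+101+27+63+225+225 = 1570 → 06 22.
Outer hash (recomputed tag): sum = 132+126+152+95+176+244+6+34 = 965 → 03 c5.
Recomputed tag = 03c5; claimed = 03a2 → mismatch.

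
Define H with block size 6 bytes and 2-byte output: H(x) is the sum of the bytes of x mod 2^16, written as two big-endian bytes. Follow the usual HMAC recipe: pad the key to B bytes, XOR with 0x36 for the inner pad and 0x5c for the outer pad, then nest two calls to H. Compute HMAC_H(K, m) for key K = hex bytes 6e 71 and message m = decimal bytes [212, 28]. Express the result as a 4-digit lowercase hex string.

Key hex bytes 6e 71 is 2 bytes ≤ B = 6; zero-pad to 6 bytes: K' = 6e 71 00 00 00 00.
K' ⊕ ipad = 58 47 36 36 36 36.  K' ⊕ opad = 32 2d 5c 5c 5c 5c.
Inner input = (K'⊕ipad) ∥ m = 58 47 36 36 36 36 ∥ d4 1c.
Inner hash: sum = 88+71+54+54+54+54+212+28 = 615 → 02 67.
Outer input = (K'⊕opad) ∥ inner = 32 2d 5c 5c 5c 5c ∥ 02 67.
Outer hash (tag): sum = 50+45+92+92+92+92+2+103 = 568 → 02 38.

0238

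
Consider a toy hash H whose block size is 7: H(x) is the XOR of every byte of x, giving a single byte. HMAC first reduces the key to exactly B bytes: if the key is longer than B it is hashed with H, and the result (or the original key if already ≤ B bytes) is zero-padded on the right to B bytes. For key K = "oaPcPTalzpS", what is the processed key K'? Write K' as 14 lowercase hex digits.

6d000000000000

|K| = 11 > B = 7, so first hash the key.
H(K): XOR 6f⊕61⊕50⊕63⊕50⊕54⊕61⊕6c⊕7a⊕70⊕53 = 6d.
Zero-pad H(K) = 6d to 7 bytes: K' = 6d 00 00 00 00 00 00.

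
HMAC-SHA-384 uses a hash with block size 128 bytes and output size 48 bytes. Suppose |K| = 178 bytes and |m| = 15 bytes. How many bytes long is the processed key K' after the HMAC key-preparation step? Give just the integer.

Key is 178 > 128 bytes, so it is hashed to 48 bytes then zero-padded to 128: |K'| = 128.

128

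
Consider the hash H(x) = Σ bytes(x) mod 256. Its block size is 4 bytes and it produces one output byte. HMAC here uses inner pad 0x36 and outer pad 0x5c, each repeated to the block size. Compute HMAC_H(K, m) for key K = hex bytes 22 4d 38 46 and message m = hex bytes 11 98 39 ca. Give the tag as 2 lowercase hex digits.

c6

Key hex bytes 22 4d 38 46 is exactly B = 4 bytes: K' = 22 4d 38 46.
K' ⊕ ipad = 14 7b 0e 70.  K' ⊕ opad = 7e 11 64 1a.
Inner input = (K'⊕ipad) ∥ m = 14 7b 0e 70 ∥ 11 98 39 ca.
Inner hash: sum = 20+123+14+112+17+152+57+202 = 697; mod 256 = 185 → b9.
Outer input = (K'⊕opad) ∥ inner = 7e 11 64 1a ∥ b9.
Outer hash (tag): sum = 126+17+100+26+185 = 454; mod 256 = 198 → c6.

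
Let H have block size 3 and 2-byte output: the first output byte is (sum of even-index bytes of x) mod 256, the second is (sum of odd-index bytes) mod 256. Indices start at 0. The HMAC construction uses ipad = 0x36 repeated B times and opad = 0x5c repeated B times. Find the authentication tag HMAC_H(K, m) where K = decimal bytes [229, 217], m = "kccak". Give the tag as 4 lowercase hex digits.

3d52

Key decimal bytes [229, 217] = e5 d9 is 2 bytes ≤ B = 3; zero-pad to 3 bytes: K' = e5 d9 00.
K' ⊕ ipad = d3 ef 36.  K' ⊕ opad = b9 85 5c.
Inner input = (K'⊕ipad) ∥ m = d3 ef 36 ∥ 6b 63 63 61 6b.
Inner hash: even-index sum = 461 mod 256 = 205; odd-index sum = 552 mod 256 = 40 → cd 28.
Outer input = (K'⊕opad) ∥ inner = b9 85 5c ∥ cd 28.
Outer hash (tag): even-index sum = 317 mod 256 = 61; odd-index sum = 338 mod 256 = 82 → 3d 52.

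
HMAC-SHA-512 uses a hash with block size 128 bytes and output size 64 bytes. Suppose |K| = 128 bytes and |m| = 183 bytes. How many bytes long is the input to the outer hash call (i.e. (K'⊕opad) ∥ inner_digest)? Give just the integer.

Key is 128 ≤ 128 bytes, zero-padded: |K'| = 128.
Outer input = (K'⊕opad) ∥ H(inner) → 128 + 64 = 192 bytes.

192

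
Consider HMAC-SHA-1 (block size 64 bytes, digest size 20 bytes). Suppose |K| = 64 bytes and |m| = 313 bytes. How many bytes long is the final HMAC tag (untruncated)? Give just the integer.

20

The tag is one SHA-1 digest: 20 bytes.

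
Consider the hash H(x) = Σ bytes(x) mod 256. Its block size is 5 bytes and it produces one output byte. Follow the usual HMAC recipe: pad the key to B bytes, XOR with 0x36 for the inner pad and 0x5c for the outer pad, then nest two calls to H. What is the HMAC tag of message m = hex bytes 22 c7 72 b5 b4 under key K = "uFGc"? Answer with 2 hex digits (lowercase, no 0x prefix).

Key "uFGc" = 75 46 47 63 is 4 bytes ≤ B = 5; zero-pad to 5 bytes: K' = 75 46 47 63 00.
K' ⊕ ipad = 43 70 71 55 36.  K' ⊕ opad = 29 1a 1b 3f 5c.
Inner input = (K'⊕ipad) ∥ m = 43 70 71 55 36 ∥ 22 c7 72 b5 b4.
Inner hash: sum = 67+112+113+85+54+34+199+114+181+180 = 1139; mod 256 = 115 → 73.
Outer input = (K'⊕opad) ∥ inner = 29 1a 1b 3f 5c ∥ 73.
Outer hash (tag): sum = 41+26+27+63+92+115 = 364; mod 256 = 108 → 6c.

6c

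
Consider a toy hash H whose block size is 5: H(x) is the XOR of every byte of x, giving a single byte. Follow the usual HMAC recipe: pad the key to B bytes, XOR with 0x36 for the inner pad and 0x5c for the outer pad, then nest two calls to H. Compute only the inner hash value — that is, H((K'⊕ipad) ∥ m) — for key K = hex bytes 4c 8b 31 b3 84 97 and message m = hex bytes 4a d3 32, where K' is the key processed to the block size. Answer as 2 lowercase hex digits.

Key hex bytes 4c 8b 31 b3 84 97 is 6 bytes > B = 5, so hash it first: H(key) = 56, then zero-pad to 5 bytes: K' = 56 00 00 00 00.
K' ⊕ ipad = 60 36 36 36 36.
Inner input = 60 36 36 36 36 ∥ 4a d3 32.
Inner hash: XOR 60⊕36⊕36⊕36⊕36⊕4a⊕d3⊕32 = cb.

cb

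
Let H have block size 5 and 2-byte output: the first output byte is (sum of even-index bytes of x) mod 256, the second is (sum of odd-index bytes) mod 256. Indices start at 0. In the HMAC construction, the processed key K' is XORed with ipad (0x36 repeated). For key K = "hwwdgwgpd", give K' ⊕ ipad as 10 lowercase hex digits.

Key "hwwdgwgpd" = 68 77 77 64 67 77 67 70 64 is 9 bytes > B = 5, so hash it first: H(key) = 11 c2, then zero-pad to 5 bytes: K' = 11 c2 00 00 00.
XOR each byte with 0x36: 11⊕36=27, c2⊕36=f4, 00⊕36=36, 00⊕36=36, 00⊕36=36.

27f4363636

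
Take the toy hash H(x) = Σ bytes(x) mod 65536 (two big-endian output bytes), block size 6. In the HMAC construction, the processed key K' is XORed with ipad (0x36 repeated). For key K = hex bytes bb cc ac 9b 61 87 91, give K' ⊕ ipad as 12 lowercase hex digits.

327136363636

Key hex bytes bb cc ac 9b 61 87 91 is 7 bytes > B = 6, so hash it first: H(key) = 04 47, then zero-pad to 6 bytes: K' = 04 47 00 00 00 00.
XOR each byte with 0x36: 04⊕36=32, 47⊕36=71, 00⊕36=36, 00⊕36=36, 00⊕36=36, 00⊕36=36.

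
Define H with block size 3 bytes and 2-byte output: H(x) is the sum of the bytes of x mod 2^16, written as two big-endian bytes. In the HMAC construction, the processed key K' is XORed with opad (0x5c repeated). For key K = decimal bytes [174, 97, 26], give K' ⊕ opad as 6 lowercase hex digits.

f23d46

Key decimal bytes [174, 97, 26] = ae 61 1a is exactly B = 3 bytes: K' = ae 61 1a.
XOR each byte with 0x5c: ae⊕5c=f2, 61⊕5c=3d, 1a⊕5c=46.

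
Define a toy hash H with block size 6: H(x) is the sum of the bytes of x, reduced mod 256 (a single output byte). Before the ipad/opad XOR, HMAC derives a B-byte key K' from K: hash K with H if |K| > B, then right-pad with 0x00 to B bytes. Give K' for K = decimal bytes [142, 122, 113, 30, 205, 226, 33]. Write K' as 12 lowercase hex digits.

|K| = 7 > B = 6, so first hash the key.
H(K): sum = 142+122+113+30+205+226+33 = 871; mod 256 = 103 → 67.
Zero-pad H(K) = 67 to 6 bytes: K' = 67 00 00 00 00 00.

670000000000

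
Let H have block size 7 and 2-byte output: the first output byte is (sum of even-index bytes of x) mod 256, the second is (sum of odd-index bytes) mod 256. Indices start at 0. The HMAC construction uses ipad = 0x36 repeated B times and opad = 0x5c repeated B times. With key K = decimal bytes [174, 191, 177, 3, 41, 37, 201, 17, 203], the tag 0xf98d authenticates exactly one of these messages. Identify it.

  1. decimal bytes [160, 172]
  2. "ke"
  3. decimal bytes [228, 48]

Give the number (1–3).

Key decimal bytes [174, 191, 177, 3, 41, 37, 201, 17, 203] = ae bf b1 03 29 25 c9 11 cb is 9 bytes > B = 7, so hash it first: H(key) = 1c f8, then zero-pad to 7 bytes: K' = 1c f8 00 00 00 00 00.
K' ⊕ ipad = 2a ce 36 36 36 36 36; K' ⊕ opad = 40 a4 5c 5c 5c 5c 5c.
m1: inner = H(2a ce 36 36 36 36 36 a0 ac) = 78 da; tag = H(40 a4 5c 5c 5c 5c 5c 78 da) = 2ed4
m2: inner = H(2a ce 36 36 36 36 36 6b 65) = 31 a5; tag = H(40 a4 5c 5c 5c 5c 5c 31 a5) = f98d ← matches
m3: inner = H(2a ce 36 36 36 36 36 e4 30) = fc 1e; tag = H(40 a4 5c 5c 5c 5c 5c fc 1e) = 7258

2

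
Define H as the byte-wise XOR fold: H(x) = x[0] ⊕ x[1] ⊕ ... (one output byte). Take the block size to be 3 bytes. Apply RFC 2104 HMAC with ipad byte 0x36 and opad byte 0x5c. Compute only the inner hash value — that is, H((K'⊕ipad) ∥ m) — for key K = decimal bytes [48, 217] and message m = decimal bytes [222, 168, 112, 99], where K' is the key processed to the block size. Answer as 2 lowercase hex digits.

ba

Key decimal bytes [48, 217] = 30 d9 is 2 bytes ≤ B = 3; zero-pad to 3 bytes: K' = 30 d9 00.
K' ⊕ ipad = 06 ef 36.
Inner input = 06 ef 36 ∥ de a8 70 63.
Inner hash: XOR 06⊕ef⊕36⊕de⊕a8⊕70⊕63 = ba.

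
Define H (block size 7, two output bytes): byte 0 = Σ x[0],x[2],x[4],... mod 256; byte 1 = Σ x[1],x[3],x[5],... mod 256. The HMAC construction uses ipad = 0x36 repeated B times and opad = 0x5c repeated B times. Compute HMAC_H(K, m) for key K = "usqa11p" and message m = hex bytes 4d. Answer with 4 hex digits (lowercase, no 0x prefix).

Key "usqa11p" = 75 73 71 61 31 31 70 is exactly B = 7 bytes: K' = 75 73 71 61 31 31 70.
K' ⊕ ipad = 43 45 47 57 07 07 46.  K' ⊕ opad = 29 2f 2d 3d 6d 6d 2c.
Inner input = (K'⊕ipad) ∥ m = 43 45 47 57 07 07 46 ∥ 4d.
Inner hash: even-index sum = 215 mod 256 = 215; odd-index sum = 240 mod 256 = 240 → d7 f0.
Outer input = (K'⊕opad) ∥ inner = 29 2f 2d 3d 6d 6d 2c ∥ d7 f0.
Outer hash (tag): even-index sum = 479 mod 256 = 223; odd-index sum = 432 mod 256 = 176 → df b0.

dfb0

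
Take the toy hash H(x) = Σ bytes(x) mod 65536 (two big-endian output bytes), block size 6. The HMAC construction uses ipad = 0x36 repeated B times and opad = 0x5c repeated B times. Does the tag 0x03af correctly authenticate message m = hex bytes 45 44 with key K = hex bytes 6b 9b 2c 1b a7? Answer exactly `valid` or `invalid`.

Key hex bytes 6b 9b 2c 1b a7 is 5 bytes ≤ B = 6; zero-pad to 6 bytes: K' = 6b 9b 2c 1b a7 00.
K' ⊕ ipad = 5d ad 1a 2d 91 36; K' ⊕ opad = 37 c7 70 47 fb 5c.
Inner hash: sum = 93+173+26+45+145+54+69+68 = 673 → 02 a1.
Outer hash (recomputed tag): sum = 55+199+112+71+251+92+2+161 = 943 → 03 af.
Recomputed tag = 03af; claimed = 03af → match.

valid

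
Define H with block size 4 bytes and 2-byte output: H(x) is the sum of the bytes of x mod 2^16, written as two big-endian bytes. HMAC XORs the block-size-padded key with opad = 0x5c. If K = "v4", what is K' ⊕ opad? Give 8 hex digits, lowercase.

2a685c5c

Key "v4" = 76 34 is 2 bytes ≤ B = 4; zero-pad to 4 bytes: K' = 76 34 00 00.
XOR each byte with 0x5c: 76⊕5c=2a, 34⊕5c=68, 00⊕5c=5c, 00⊕5c=5c.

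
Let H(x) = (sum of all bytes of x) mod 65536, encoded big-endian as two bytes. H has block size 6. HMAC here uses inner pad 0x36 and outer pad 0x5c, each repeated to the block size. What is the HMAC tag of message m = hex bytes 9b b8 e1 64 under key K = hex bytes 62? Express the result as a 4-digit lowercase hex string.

Key hex bytes 62 is 1 byte ≤ B = 6; zero-pad to 6 bytes: K' = 62 00 00 00 00 00.
K' ⊕ ipad = 54 36 36 36 36 36.  K' ⊕ opad = 3e 5c 5c 5c 5c 5c.
Inner input = (K'⊕ipad) ∥ m = 54 36 36 36 36 36 ∥ 9b b8 e1 64.
Inner hash: sum = 84+54+54+54+54+54+155+184+225+100 = 1018 → 03 fa.
Outer input = (K'⊕opad) ∥ inner = 3e 5c 5c 5c 5c 5c ∥ 03 fa.
Outer hash (tag): sum = 62+92+92+92+92+92+3+250 = 775 → 03 07.

0307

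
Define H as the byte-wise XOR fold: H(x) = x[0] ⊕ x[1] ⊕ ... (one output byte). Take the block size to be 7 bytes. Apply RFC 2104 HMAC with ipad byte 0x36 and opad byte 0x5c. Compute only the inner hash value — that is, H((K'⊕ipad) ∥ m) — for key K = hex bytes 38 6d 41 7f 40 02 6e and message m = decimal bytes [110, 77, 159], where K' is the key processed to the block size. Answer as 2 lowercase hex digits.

cd

Key hex bytes 38 6d 41 7f 40 02 6e is exactly B = 7 bytes: K' = 38 6d 41 7f 40 02 6e.
K' ⊕ ipad = 0e 5b 77 49 76 34 58.
Inner input = 0e 5b 77 49 76 34 58 ∥ 6e 4d 9f.
Inner hash: XOR 0e⊕5b⊕77⊕49⊕76⊕34⊕58⊕6e⊕4d⊕9f = cd.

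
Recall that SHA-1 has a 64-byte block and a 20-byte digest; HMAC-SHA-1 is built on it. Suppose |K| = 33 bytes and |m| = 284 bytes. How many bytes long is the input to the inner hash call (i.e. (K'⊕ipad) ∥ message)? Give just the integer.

348

Key is 33 ≤ 64 bytes, zero-padded: |K'| = 64.
Inner input = (K'⊕ipad) ∥ m → 64 + 284 = 348 bytes.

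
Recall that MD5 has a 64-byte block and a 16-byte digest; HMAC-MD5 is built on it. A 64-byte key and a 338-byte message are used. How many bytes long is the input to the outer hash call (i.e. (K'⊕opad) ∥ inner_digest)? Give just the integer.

Key is 64 ≤ 64 bytes, zero-padded: |K'| = 64.
Outer input = (K'⊕opad) ∥ H(inner) → 64 + 16 = 80 bytes.

80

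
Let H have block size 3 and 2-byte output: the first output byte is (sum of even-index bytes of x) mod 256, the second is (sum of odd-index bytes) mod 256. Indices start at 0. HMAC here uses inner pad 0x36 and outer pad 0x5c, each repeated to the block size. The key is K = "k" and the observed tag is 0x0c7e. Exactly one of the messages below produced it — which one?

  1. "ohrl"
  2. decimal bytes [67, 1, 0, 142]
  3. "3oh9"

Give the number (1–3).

Key "k" = 6b is 1 byte ≤ B = 3; zero-pad to 3 bytes: K' = 6b 00 00.
K' ⊕ ipad = 5d 36 36; K' ⊕ opad = 37 5c 5c.
m1: inner = H(5d 36 36 6f 68 72 6c) = 67 17; tag = H(37 5c 5c 67 17) = aac3
m2: inner = H(5d 36 36 43 01 00 8e) = 22 79; tag = H(37 5c 5c 22 79) = 0c7e ← matches
m3: inner = H(5d 36 36 33 6f 68 39) = 3b d1; tag = H(37 5c 5c 3b d1) = 6497

2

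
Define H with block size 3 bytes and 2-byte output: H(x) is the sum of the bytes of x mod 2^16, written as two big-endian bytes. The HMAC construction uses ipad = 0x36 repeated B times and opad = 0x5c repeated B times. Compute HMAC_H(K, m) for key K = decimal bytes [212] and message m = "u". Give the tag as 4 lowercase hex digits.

Key decimal bytes [212] = d4 is 1 byte ≤ B = 3; zero-pad to 3 bytes: K' = d4 00 00.
K' ⊕ ipad = e2 36 36.  K' ⊕ opad = 88 5c 5c.
Inner input = (K'⊕ipad) ∥ m = e2 36 36 ∥ 75.
Inner hash: sum = 226+54+54+117 = 451 → 01 c3.
Outer input = (K'⊕opad) ∥ inner = 88 5c 5c ∥ 01 c3.
Outer hash (tag): sum = 136+92+92+1+195 = 516 → 02 04.

0204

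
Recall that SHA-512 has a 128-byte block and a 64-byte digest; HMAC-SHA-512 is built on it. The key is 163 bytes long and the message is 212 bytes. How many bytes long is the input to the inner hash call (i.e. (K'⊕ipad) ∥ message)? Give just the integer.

340

Key is 163 > 128 bytes, so it is hashed to 64 bytes then zero-padded to 128: |K'| = 128.
Inner input = (K'⊕ipad) ∥ m → 128 + 212 = 340 bytes.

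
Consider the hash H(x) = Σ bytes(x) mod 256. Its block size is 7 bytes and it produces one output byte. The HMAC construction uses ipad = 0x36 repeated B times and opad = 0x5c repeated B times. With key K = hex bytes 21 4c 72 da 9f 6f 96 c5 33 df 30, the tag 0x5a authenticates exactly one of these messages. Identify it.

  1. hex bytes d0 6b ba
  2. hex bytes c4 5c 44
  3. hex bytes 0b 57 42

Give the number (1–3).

Key hex bytes 21 4c 72 da 9f 6f 96 c5 33 df 30 is 11 bytes > B = 7, so hash it first: H(key) = 64, then zero-pad to 7 bytes: K' = 64 00 00 00 00 00 00.
K' ⊕ ipad = 52 36 36 36 36 36 36; K' ⊕ opad = 38 5c 5c 5c 5c 5c 5c.
m1: inner = H(52 36 36 36 36 36 36 d0 6b ba) = 8b; tag = H(38 5c 5c 5c 5c 5c 5c 8b) = eb
m2: inner = H(52 36 36 36 36 36 36 c4 5c 44) = fa; tag = H(38 5c 5c 5c 5c 5c 5c fa) = 5a ← matches
m3: inner = H(52 36 36 36 36 36 36 0b 57 42) = 3a; tag = H(38 5c 5c 5c 5c 5c 5c 3a) = 9a

2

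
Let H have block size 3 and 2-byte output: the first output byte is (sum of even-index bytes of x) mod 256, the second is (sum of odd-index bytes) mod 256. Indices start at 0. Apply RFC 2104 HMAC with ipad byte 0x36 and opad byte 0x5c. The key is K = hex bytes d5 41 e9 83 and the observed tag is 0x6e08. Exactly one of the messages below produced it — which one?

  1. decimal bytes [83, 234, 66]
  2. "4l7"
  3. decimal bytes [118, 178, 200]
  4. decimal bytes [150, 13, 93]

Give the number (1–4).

3

Key hex bytes d5 41 e9 83 is 4 bytes > B = 3, so hash it first: H(key) = be c4, then zero-pad to 3 bytes: K' = be c4 00.
K' ⊕ ipad = 88 f2 36; K' ⊕ opad = e2 98 5c.
m1: inner = H(88 f2 36 53 ea 42) = a8 87; tag = H(e2 98 5c a8 87) = c540
m2: inner = H(88 f2 36 34 6c 37) = 2a 5d; tag = H(e2 98 5c 2a 5d) = 9bc2
m3: inner = H(88 f2 36 76 b2 c8) = 70 30; tag = H(e2 98 5c 70 30) = 6e08 ← matches
m4: inner = H(88 f2 36 96 0d 5d) = cb e5; tag = H(e2 98 5c cb e5) = 2363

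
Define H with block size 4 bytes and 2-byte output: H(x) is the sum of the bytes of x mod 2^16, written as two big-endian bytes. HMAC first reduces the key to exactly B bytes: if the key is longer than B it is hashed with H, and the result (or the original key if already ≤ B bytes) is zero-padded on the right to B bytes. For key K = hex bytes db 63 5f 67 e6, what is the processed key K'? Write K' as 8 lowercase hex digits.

|K| = 5 > B = 4, so first hash the key.
H(K): sum = 219+99+95+103+230 = 746 → 02 ea.
Zero-pad H(K) = 02 ea to 4 bytes: K' = 02 ea 00 00.

02ea0000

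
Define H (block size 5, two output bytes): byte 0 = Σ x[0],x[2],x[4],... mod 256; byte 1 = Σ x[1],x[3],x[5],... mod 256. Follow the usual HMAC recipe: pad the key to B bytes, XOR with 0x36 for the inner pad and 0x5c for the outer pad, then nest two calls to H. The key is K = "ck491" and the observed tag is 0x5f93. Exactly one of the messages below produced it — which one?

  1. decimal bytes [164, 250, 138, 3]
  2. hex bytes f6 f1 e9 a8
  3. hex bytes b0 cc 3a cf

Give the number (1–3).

Key "ck491" = 63 6b 34 39 31 is exactly B = 5 bytes: K' = 63 6b 34 39 31.
K' ⊕ ipad = 55 5d 02 0f 07; K' ⊕ opad = 3f 37 68 65 6d.
m1: inner = H(55 5d 02 0f 07 a4 fa 8a 03) = 5b 9a; tag = H(3f 37 68 65 6d 5b 9a) = aef7
m2: inner = H(55 5d 02 0f 07 f6 f1 e9 a8) = f7 4b; tag = H(3f 37 68 65 6d f7 4b) = 5f93 ← matches
m3: inner = H(55 5d 02 0f 07 b0 cc 3a cf) = f9 56; tag = H(3f 37 68 65 6d f9 56) = 6a95

2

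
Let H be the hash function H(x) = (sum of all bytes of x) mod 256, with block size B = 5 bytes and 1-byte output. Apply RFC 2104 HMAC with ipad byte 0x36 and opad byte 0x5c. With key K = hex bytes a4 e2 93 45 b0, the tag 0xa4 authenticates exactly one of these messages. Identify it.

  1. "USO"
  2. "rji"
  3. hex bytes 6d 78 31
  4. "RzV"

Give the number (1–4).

Key hex bytes a4 e2 93 45 b0 is exactly B = 5 bytes: K' = a4 e2 93 45 b0.
K' ⊕ ipad = 92 d4 a5 73 86; K' ⊕ opad = f8 be cf 19 ec.
m1: inner = H(92 d4 a5 73 86 55 53 4f) = fb; tag = H(f8 be cf 19 ec fb) = 85
m2: inner = H(92 d4 a5 73 86 72 6a 69) = 49; tag = H(f8 be cf 19 ec 49) = d3
m3: inner = H(92 d4 a5 73 86 6d 78 31) = 1a; tag = H(f8 be cf 19 ec 1a) = a4 ← matches
m4: inner = H(92 d4 a5 73 86 52 7a 56) = 26; tag = H(f8 be cf 19 ec 26) = b0

3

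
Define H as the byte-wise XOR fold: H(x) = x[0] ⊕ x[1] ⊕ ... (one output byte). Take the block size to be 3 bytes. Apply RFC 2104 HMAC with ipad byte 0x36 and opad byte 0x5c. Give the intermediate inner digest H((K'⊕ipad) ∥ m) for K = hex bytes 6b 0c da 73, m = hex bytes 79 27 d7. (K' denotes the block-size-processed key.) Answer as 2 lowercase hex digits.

71

Key hex bytes 6b 0c da 73 is 4 bytes > B = 3, so hash it first: H(key) = ce, then zero-pad to 3 bytes: K' = ce 00 00.
K' ⊕ ipad = f8 36 36.
Inner input = f8 36 36 ∥ 79 27 d7.
Inner hash: XOR f8⊕36⊕36⊕79⊕27⊕d7 = 71.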